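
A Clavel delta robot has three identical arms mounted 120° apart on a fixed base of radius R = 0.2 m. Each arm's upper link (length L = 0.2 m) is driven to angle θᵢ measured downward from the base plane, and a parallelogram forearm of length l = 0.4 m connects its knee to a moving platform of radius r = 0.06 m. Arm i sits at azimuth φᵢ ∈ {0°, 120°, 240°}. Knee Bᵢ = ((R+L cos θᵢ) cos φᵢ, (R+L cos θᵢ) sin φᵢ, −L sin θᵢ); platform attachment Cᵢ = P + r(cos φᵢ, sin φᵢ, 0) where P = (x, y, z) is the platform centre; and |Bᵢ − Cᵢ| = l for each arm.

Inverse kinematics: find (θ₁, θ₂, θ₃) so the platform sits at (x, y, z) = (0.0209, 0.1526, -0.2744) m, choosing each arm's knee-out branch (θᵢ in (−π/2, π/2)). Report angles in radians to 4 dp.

arm 1 (φ=0.0°): x'=0.0209, y'=0.1526
  A cos θ + B sin θ = C:  0.1191·cos θ + -0.2744·sin θ = 0.0181
  γ=atan2(-0.2744,0.1191)=-1.1613;  ψ=arccos(0.0605)=1.5103;  θ1=γ+ψ≈0.3490
arm 2 (φ=120.0°): x'=0.1217, y'=-0.0944
  A=0.0183, B=-0.2744, C=(l²−L²−A²−y'²−z²)/(2L)=0.0886
  γ=atan2(-0.2744,0.0183)=-1.5042;  ψ=arccos(0.3223)=1.2426;  θ2=γ+ψ≈-0.2616
rotate P by −φ3: (-0.1426, -0.0582, -0.2744)
  A cos θ + B sin θ = C:  0.2826·cos θ + -0.2744·sin θ = -0.0964
  √(A²+B²)=0.3939;  θ3 = -0.7707+1.8180 ≈ 1.0473

θ₁ = 0.3490, θ₂ = -0.2616, θ₃ = 1.0473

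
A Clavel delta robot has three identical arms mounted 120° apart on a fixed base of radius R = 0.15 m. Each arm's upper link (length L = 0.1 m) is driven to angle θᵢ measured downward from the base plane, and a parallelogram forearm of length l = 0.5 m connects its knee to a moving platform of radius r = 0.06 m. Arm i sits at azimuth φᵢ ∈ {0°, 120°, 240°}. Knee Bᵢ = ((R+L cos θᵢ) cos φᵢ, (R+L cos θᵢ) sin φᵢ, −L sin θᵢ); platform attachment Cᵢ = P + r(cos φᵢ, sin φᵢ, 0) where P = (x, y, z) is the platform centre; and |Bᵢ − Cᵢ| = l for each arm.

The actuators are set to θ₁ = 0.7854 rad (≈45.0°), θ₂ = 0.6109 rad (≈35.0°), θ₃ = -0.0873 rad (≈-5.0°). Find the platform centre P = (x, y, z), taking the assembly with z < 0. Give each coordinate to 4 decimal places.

φ1=0.0°: virtual centre (0.1607, 0.0000, -0.0707), radius l
centre 2 = (0.1719·cos120.0°, 0.1719·sin120.0°, -0.0574) = (-0.0860, 0.1489, -0.0574)
φ3=240.0°: virtual centre (-0.0948, -0.1642, 0.0087), radius l
subtract pairs → two planes through P
[-0.4933 0.2978 0.0267]·P = 0.0020;  [-0.5110 -0.3284 0.1589]·P = 0.0052
Cramer: x(z) = -0.0070+0.1785z;  y(z) = -0.0049+0.2060z
sphere 1 gives Az²+Bz+C=0 with A=1.0743, B=0.0795, C=-0.2168;  B²−4AC=0.9381;  roots -0.4878, 0.4138;  negative root z = -0.4878
x = -0.0941, y = -0.1054

(-0.0941, -0.1054, -0.4878)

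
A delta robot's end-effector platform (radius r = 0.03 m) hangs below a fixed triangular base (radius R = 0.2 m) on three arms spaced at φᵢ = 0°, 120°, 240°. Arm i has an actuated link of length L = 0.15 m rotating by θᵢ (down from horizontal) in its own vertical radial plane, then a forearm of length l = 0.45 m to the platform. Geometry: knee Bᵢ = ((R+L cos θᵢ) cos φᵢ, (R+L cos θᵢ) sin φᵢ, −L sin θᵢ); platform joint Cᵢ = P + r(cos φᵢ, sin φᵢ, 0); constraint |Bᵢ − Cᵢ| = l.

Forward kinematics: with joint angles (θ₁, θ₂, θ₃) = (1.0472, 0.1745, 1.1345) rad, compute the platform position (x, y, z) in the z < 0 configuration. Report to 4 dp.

φ1=0.0°: virtual centre (0.2450, 0.0000, -0.1299), radius l
arm 2 at φ=120.0°: ρ2 = 0.3177;  O2 = (-0.1589, 0.2752, -0.0260)
φ3=240.0°: virtual centre (-0.1167, -0.2021, -0.1359), radius l
subtract pairs → two planes through P
plane₁₂: -0.8077x+0.5503y+0.2077z = 0.0247
det = 0.7246;  x = -0.0108+0.1067z,  y = 0.0291+-0.2209z
into |P−O₁|² = l²: 1.0602z² + 0.1924z + -0.1193 = 0;  Δ = 0.5431;  z = -0.4383 or 0.2568 → z<0 root = -0.4383
x = -0.0576, y = 0.1259

(-0.0576, 0.1259, -0.4383)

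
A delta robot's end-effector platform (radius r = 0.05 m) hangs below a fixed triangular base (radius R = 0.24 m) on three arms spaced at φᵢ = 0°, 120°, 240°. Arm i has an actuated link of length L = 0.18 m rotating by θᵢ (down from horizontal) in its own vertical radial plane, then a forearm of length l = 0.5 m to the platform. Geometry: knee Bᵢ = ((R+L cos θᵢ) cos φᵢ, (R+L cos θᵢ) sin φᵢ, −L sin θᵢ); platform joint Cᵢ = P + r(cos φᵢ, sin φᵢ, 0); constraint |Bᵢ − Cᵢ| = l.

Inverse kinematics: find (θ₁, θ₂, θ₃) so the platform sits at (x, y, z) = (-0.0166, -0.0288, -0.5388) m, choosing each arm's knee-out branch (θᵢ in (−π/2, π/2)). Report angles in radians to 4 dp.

rotate P by −φ1: (-0.0166, -0.0288, -0.5388)
  e−x'=0.2066;  (l²−L²−(e−x')²−y'²−z²)/2L = -0.3228
  γ=atan2(-0.5388,0.2066)=-1.2046;  ψ=arccos(-0.5594)=2.1645;  θ1=γ+ψ≈0.9599
φ2=120.0° → target in arm frame (-0.0166, 0.0288)
  e−x'=0.2066;  (l²−L²−(e−x')²−y'²−z²)/2L = -0.3229
  θ2 = atan2(B,A) + arccos(C/0.5771) = 0.9600
arm 3 (φ=240.0°): x'=0.0332, y'=0.0000
  A=0.1568, B=-0.5388, C=(l²−L²−A²−y'²−z²)/(2L)=-0.2702
  γ=atan2(-0.5388,0.1568)=-1.2877;  ψ=arccos(-0.4816)=2.0732;  θ3=γ+ψ≈0.7855

θ₁ = 0.9599, θ₂ = 0.9600, θ₃ = 0.7855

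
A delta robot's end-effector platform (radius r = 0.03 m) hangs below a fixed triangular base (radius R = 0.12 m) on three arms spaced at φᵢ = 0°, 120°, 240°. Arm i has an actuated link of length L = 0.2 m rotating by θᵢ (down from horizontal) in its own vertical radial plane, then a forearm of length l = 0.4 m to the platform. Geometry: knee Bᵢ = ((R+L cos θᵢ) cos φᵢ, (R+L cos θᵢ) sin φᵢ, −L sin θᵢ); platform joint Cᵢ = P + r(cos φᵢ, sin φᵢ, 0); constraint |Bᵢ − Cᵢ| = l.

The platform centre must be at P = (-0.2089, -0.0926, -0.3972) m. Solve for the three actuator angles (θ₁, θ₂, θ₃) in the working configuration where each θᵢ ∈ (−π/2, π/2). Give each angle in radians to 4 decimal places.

θ₁ = 1.3961, θ₂ = 0.7851, θ₃ = 0.1744

rotate P by −φ1: (-0.2089, -0.0926, -0.3972)
  A=0.2989, B=-0.3972, C=(l²−L²−A²−y'²−z²)/(2L)=-0.3392
  θ1 = atan2(B,A) + arccos(C/0.4971) = 1.3961
φ2=120.0° → target in arm frame (0.0243, 0.2272)
  A cos θ + B sin θ = C:  0.0657·cos θ + -0.3972·sin θ = -0.2343
  √(A²+B²)=0.4026;  θ2 = -1.4068+2.1919 ≈ 0.7851
arm 3 (φ=240.0°): x'=0.1846, y'=-0.1346
  e−x'=-0.0946;  (l²−L²−(e−x')²−y'²−z²)/2L = -0.1621
  θ3 = atan2(B,A) + arccos(C/0.4083) = 0.1744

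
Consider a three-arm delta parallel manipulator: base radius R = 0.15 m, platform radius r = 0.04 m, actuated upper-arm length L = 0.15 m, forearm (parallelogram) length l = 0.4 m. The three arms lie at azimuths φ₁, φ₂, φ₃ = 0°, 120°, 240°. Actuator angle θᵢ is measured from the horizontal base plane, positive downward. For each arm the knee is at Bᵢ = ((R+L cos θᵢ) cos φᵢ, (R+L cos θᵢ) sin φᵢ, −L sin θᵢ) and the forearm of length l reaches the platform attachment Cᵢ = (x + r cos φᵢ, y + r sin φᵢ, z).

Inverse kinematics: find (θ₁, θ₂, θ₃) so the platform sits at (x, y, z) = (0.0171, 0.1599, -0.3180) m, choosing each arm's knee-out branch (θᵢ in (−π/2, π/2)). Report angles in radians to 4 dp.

arm 1 (φ=0.0°): x'=0.0171, y'=0.1599
  A=0.0929, B=-0.3180, C=(l²−L²−A²−y'²−z²)/(2L)=0.0073
  θ1 = atan2(B,A) + arccos(C/0.3313) = 0.2623
φ2=120.0° → target in arm frame (0.1299, -0.0948)
  e−x'=-0.0199;  (l²−L²−(e−x')²−y'²−z²)/2L = 0.0900
  γ=atan2(-0.3180,-0.0199)=-1.6334;  ψ=arccos(0.2825)=1.2844;  θ2=γ+ψ≈-0.3489
arm 3 (φ=240.0°): x'=-0.1470, y'=-0.0651
  e−x'=0.2570;  (l²−L²−(e−x')²−y'²−z²)/2L = -0.1131
  θ3 = atan2(B,A) + arccos(C/0.4089) = 0.9600

θ₁ = 0.2623, θ₂ = -0.3489, θ₃ = 0.9600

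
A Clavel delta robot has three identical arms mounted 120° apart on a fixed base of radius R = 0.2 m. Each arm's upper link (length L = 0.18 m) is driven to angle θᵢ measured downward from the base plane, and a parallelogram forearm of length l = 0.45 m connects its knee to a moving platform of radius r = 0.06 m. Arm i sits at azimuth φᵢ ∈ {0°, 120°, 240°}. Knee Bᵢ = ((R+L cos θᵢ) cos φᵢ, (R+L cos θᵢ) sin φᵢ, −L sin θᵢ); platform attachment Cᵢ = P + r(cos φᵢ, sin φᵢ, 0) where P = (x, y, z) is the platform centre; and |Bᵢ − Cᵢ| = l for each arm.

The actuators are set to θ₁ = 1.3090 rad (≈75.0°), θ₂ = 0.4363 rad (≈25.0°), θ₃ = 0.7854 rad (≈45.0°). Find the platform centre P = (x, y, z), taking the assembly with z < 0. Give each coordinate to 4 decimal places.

arm 1 at φ=0.0°: ρ1 = 0.1866;  centre 1 = (0.1866, 0.0000, -0.1739)
φ2=120.0°: virtual centre (-0.1516, 0.2625, -0.0761), radius l
φ3=240.0°: virtual centre (-0.1336, -0.2315, -0.1273), radius l
|centre ₂|²−|centre ₁|² = 0.0326;  |centre ₃|²−|centre ₁|² = 0.0226
plane₁₂: -0.6763x+0.5251y+0.1956z = 0.0326
det = 0.6494;  x = -0.0415+0.2148z,  y = 0.0087+-0.0959z
sphere 1 gives Az²+Bz+C=0 with A=1.0553, B=0.2481, C=-0.1202;  B²−4AC=0.5688;  roots -0.4748, 0.2398;  negative root z = -0.4748
x = -0.1435, y = 0.0542

(-0.1435, 0.0542, -0.4748)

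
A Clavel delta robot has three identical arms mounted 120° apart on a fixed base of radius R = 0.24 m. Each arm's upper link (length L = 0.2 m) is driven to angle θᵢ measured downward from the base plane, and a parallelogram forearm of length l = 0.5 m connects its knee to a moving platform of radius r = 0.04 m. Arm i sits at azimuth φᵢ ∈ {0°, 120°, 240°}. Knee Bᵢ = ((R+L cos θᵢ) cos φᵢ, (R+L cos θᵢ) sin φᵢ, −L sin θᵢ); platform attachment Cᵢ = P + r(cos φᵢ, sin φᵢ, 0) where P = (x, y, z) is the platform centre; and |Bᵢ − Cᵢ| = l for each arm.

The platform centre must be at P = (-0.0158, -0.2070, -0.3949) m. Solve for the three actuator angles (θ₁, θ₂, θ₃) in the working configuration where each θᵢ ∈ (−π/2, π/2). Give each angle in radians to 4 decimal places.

rotate P by −φ1: (-0.0158, -0.2070, -0.3949)
  A cos θ + B sin θ = C:  0.2158·cos θ + -0.3949·sin θ = -0.0884
  γ=atan2(-0.3949,0.2158)=-1.0707;  ψ=arccos(-0.1965)=1.7685;  θ1=γ+ψ≈0.6979
rotate P by −φ2: (-0.1714, 0.1172, -0.3949)
  e−x'=0.3714;  (l²−L²−(e−x')²−y'²−z²)/2L = -0.2440
  √(A²+B²)=0.5421;  θ2 = -0.8161+2.0376 ≈ 1.2215
arm 3 (φ=240.0°): x'=0.1872, y'=0.0898
  e−x'=0.0128;  (l²−L²−(e−x')²−y'²−z²)/2L = 0.1146
  γ=atan2(-0.3949,0.0128)=-1.5383;  ψ=arccos(0.2899)=1.2766;  θ3=γ+ψ≈-0.2617

θ₁ = 0.6979, θ₂ = 1.2215, θ₃ = -0.2617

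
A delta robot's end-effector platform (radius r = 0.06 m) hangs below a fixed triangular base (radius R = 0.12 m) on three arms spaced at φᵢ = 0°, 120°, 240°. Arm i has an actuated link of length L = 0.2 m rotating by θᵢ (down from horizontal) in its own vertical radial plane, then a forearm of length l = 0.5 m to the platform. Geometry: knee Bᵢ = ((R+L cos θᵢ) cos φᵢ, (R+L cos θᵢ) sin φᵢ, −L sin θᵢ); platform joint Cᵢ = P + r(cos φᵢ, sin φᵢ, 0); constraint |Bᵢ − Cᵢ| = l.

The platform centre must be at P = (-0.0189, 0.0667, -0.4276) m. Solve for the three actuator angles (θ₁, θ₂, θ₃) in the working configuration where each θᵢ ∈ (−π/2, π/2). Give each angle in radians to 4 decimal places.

θ₁ = 0.0875, θ₂ = -0.1743, θ₃ = 0.1746

φ1=0.0° → target in arm frame (-0.0189, 0.0667)
  A=0.0789, B=-0.4276, C=(l²−L²−A²−y'²−z²)/(2L)=0.0412
  γ=atan2(-0.4276,0.0789)=-1.3883;  ψ=arccos(0.0948)=1.4759;  θ1=γ+ψ≈0.0875
rotate P by −φ2: (0.0672, -0.0170, -0.4276)
  A cos θ + B sin θ = C:  -0.0072·cos θ + -0.4276·sin θ = 0.0670
  √(A²+B²)=0.4277;  θ2 = -1.5877+1.4134 ≈ -0.1743
arm 3 (φ=240.0°): x'=-0.0483, y'=-0.0497
  A=0.1083, B=-0.4276, C=(l²−L²−A²−y'²−z²)/(2L)=0.0324
  γ=atan2(-0.4276,0.1083)=-1.3227;  ψ=arccos(0.0734)=1.4973;  θ3=γ+ψ≈0.1746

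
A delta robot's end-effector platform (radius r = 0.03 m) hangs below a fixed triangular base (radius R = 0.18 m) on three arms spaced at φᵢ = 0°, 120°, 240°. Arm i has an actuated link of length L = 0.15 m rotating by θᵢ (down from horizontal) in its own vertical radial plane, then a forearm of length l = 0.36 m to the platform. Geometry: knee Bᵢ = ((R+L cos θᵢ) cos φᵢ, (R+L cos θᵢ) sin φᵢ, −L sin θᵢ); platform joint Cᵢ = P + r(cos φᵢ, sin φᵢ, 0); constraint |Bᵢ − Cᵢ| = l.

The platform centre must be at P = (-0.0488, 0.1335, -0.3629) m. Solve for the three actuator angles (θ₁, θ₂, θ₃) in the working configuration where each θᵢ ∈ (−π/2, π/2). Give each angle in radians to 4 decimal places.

θ₁ = 1.2221, θ₂ = 0.2619, θ₃ = 1.3964

rotate P by −φ1: (-0.0488, 0.1335, -0.3629)
  A cos θ + B sin θ = C:  0.1988·cos θ + -0.3629·sin θ = -0.2731
  √(A²+B²)=0.4138;  θ1 = -1.0696+2.2917 ≈ 1.2221
φ2=120.0° → target in arm frame (0.1400, -0.0245)
  e−x'=0.0100;  (l²−L²−(e−x')²−y'²−z²)/2L = -0.0843
  √(A²+B²)=0.3630;  θ2 = -1.5433+1.8052 ≈ 0.2619
arm 3 (φ=240.0°): x'=-0.0912, y'=-0.1090
  A=0.2412, B=-0.3629, C=(l²−L²−A²−y'²−z²)/(2L)=-0.3155
  θ3 = atan2(B,A) + arccos(C/0.4358) = 1.3964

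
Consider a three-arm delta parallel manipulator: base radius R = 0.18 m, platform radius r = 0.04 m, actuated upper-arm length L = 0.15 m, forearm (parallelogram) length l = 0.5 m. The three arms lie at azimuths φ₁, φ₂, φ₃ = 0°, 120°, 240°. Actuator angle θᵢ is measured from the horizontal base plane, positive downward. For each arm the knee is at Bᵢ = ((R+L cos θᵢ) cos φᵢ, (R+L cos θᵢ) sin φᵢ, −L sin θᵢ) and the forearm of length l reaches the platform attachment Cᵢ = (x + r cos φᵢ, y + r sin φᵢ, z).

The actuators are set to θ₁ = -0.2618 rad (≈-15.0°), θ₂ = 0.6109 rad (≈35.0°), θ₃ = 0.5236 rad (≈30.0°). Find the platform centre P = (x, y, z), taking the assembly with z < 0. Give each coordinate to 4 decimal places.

(0.1310, -0.0136, -0.4367)

arm 1 at φ=0.0°: ρ1 = 0.2849;  O1 = (0.2849, 0.0000, 0.0388)
arm 2 at φ=120.0°: ρ2 = 0.2629;  O2 = (-0.1314, 0.2277, -0.0860)
arm 3 at φ=240.0°: ρ3 = 0.2699;  O3 = (-0.1350, -0.2337, -0.0750)
subtract pairs → two planes through P
[-0.8326 0.4553 -0.2497]·P = -0.0062;  [-0.8397 -0.4675 -0.2276]·P = -0.0042
det = 0.7716;  x = 0.0062+-0.2856z,  y = -0.0022+0.0261z
quadratic in z: (1.0823)z²+(0.0814)z+(-0.1708)=0, √Δ=0.8638 → z ∈ {-0.4367, 0.3614}; z = -0.4367 (taking z<0)
x = 0.1310, y = -0.0136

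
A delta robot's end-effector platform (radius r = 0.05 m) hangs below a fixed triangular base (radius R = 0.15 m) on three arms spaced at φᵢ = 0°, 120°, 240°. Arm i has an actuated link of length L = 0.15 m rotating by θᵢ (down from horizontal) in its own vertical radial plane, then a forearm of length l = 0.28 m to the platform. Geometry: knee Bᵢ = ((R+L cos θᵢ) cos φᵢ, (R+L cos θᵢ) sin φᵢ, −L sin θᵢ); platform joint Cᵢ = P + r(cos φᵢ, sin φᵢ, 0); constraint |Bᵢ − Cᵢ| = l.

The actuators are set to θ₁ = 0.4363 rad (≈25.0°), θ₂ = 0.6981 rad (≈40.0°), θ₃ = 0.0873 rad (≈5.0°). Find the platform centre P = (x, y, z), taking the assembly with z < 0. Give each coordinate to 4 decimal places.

φ1=0.0°: virtual centre (0.2359, 0.0000, -0.0634), radius l
centre 2 = (0.2149·cos120.0°, 0.2149·sin120.0°, -0.0964) = (-0.1075, 0.1861, -0.0964)
centre 3 = (0.2494·cos240.0°, 0.2494·sin240.0°, -0.0131) = (-0.1247, -0.2160, -0.0131)
subtract pairs → two planes through P
linear system: -0.6868x+0.3722y = -0.0042−-0.0661z; -0.7213x+-0.4320y = 0.0027−0.1006z
Cramer: x(z) = 0.0014+0.0158z;  y(z) = -0.0086+0.2066z
into |P−centre ₁|² = l²: 1.0429z² + 0.1158z + -0.0193 = 0;  Δ = 0.0940;  z = -0.2025 or 0.0915 → z<0 root = -0.2025
x = -0.0018, y = -0.0505

(-0.0018, -0.0505, -0.2025)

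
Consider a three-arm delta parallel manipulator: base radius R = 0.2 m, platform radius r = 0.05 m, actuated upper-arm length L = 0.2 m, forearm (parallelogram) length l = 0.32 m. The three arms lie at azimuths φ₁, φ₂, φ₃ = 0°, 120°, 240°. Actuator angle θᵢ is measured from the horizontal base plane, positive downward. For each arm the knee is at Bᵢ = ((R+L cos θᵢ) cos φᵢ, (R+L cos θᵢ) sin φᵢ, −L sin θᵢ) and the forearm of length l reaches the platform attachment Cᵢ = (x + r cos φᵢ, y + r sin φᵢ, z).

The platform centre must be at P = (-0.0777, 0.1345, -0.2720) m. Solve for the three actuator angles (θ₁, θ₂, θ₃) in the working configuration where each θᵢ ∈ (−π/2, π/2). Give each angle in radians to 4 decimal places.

rotate P by −φ1: (-0.0777, 0.1345, -0.2720)
  e−x'=0.2277;  (l²−L²−(e−x')²−y'²−z²)/2L = -0.2038
  √(A²+B²)=0.3547;  θ1 = -0.8738+2.1828 ≈ 1.3090
φ2=120.0° → target in arm frame (0.1553, 0.0000)
  e−x'=-0.0053;  (l²−L²−(e−x')²−y'²−z²)/2L = -0.0290
  √(A²+B²)=0.2721;  θ2 = -1.5904+1.6777 ≈ 0.0873
arm 3 (φ=240.0°): x'=-0.0776, y'=-0.1345
  A cos θ + B sin θ = C:  0.2276·cos θ + -0.2720·sin θ = -0.2038
  γ=atan2(-0.2720,0.2276)=-0.8740;  ψ=arccos(-0.5745)=2.1827;  θ3=γ+ψ≈1.3088

θ₁ = 1.3090, θ₂ = 0.0873, θ₃ = 1.3088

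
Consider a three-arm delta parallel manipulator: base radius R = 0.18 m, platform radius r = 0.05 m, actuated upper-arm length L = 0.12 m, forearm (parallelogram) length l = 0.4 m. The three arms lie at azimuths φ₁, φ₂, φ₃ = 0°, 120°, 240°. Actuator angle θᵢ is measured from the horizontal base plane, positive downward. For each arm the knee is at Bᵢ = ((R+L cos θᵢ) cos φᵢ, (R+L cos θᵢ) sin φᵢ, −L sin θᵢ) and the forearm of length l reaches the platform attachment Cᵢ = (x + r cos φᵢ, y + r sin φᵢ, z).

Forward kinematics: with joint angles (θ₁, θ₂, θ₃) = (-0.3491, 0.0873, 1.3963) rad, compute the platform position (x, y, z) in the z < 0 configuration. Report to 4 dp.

arm 1 at φ=0.0°: (R−r)+L cos θ1 = 0.2428;  O1 = (0.2428, 0.0000, 0.0410)
φ2=120.0°: virtual centre (-0.1248, 0.2161, -0.0105), radius l
arm 3 at φ=240.0°: (R−r)+L cos θ3 = 0.1508;  O3 = (-0.0754, -0.1306, -0.1182)
subtract pairs → two planes through P
[-0.7351 0.4322 -0.1030]·P = 0.0018;  [-0.6364 -0.2613 -0.3184]·P = -0.0239
det = 0.4671;  x = 0.0211+-0.3523z,  y = 0.0400+-0.3608z
into |P−O₁|² = l²: 1.2543z² + 0.0452z + -0.1076 = 0;  Δ = 0.5419;  z = -0.3115 or 0.2754 → z<0 root = -0.3115
x = 0.1309, y = 0.1524

(0.1309, 0.1524, -0.3115)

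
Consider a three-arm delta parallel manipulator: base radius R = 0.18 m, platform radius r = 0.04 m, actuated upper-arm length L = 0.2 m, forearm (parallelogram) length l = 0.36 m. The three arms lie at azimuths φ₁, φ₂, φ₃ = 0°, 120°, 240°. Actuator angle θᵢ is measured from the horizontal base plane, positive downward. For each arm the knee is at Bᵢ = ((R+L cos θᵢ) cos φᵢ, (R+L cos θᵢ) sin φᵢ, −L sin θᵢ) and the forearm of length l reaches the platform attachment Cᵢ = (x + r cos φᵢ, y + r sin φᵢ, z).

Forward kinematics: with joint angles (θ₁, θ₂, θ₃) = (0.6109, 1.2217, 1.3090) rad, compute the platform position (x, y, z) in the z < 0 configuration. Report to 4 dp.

(0.1153, 0.0159, -0.4210)

φ1=0.0°: virtual centre (0.3038, 0.0000, -0.1147), radius l
arm 2 at φ=120.0°: (R−r)+L cos θ2 = 0.2084;  O2 = (-0.1042, 0.1805, -0.1879)
O3 = (0.1918·cos240.0°, 0.1918·sin240.0°, -0.1932) = (-0.0959, -0.1661, -0.1932)
eliminate P² terms by subtracting sphere 1 from 2 and 3
plane₁₂: -0.8161x+0.3610y+-0.1464z = -0.0267
Cramer: x(z) = 0.0361-0.1881z;  y(z) = 0.0076-0.0197z
into |P−O₁|² = l²: 1.0358z² + 0.3299z + -0.0447 = 0;  Δ = 0.2940;  z = -0.4210 or 0.1025 → z<0 root = -0.4210
x = 0.1153, y = 0.0159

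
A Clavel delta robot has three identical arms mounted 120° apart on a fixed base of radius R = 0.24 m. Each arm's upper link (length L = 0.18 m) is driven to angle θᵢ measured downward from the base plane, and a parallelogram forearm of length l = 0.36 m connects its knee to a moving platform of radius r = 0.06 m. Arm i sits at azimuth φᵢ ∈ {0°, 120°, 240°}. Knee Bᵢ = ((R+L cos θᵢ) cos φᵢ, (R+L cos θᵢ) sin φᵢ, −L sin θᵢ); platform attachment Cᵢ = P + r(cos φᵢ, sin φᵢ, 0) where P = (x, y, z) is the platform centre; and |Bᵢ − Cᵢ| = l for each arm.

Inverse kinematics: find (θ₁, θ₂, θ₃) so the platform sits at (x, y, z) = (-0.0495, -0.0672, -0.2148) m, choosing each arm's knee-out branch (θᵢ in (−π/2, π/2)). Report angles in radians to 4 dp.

rotate P by −φ1: (-0.0495, -0.0672, -0.2148)
  A=0.2295, B=-0.2148, C=(l²−L²−A²−y'²−z²)/(2L)=-0.0170
  θ1 = atan2(B,A) + arccos(C/0.3143) = 0.8726
arm 2 (φ=120.0°): x'=-0.0334, y'=0.0765
  e−x'=0.2134;  (l²−L²−(e−x')²−y'²−z²)/2L = -0.0010
  √(A²+B²)=0.3028;  θ2 = -0.7886+1.5740 ≈ 0.7854
rotate P by −φ3: (0.0829, -0.0093, -0.2148)
  A cos θ + B sin θ = C:  0.0971·cos θ + -0.2148·sin θ = 0.1154
  θ3 = atan2(B,A) + arccos(C/0.2357) = -0.0874

θ₁ = 0.8726, θ₂ = 0.7854, θ₃ = -0.0874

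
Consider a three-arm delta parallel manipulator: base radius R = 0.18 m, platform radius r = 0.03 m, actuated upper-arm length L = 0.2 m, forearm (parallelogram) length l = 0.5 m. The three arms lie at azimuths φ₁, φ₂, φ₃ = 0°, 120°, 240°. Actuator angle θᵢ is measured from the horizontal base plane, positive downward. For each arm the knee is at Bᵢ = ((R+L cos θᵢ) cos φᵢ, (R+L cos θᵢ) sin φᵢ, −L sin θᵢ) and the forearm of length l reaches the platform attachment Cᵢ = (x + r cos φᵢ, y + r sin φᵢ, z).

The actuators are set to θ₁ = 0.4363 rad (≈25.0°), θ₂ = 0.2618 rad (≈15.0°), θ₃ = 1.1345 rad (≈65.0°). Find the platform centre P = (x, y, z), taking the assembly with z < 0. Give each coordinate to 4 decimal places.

arm 1 at φ=0.0°: (R−r)+L cos θ1 = 0.3313;  centre 1 = (0.3313, 0.0000, -0.0845)
centre 2 = (0.3432·cos120.0°, 0.3432·sin120.0°, -0.0518) = (-0.1716, 0.2972, -0.0518)
centre 3 = (0.2345·cos240.0°, 0.2345·sin240.0°, -0.1813) = (-0.1173, -0.2031, -0.1813)
subtract pairs → two planes through P
[-1.0057 0.5944 0.0655]·P = 0.0036;  [-0.8970 -0.4062 -0.1935]·P = -0.0290
Cramer: x(z) = 0.0168-0.0939z;  y(z) = 0.0344-0.2690z
sphere 1 gives Az²+Bz+C=0 with A=1.0812, B=0.2096, C=-0.1428;  B²−4AC=0.6614;  roots -0.4730, 0.2792;  negative root z = -0.4730
x = 0.0612, y = 0.1617

(0.0612, 0.1617, -0.4730)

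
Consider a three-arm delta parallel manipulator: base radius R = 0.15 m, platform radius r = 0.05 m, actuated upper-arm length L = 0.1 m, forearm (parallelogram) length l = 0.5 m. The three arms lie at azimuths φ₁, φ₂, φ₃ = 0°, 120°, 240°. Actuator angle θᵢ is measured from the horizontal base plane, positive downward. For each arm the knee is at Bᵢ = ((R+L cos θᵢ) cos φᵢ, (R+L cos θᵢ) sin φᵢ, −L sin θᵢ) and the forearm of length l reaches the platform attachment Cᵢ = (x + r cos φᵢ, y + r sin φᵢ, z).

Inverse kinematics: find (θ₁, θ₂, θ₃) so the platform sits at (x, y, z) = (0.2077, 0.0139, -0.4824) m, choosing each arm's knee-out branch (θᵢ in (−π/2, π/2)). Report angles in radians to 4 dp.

arm 1 (φ=0.0°): x'=0.2077, y'=0.0139
  A=-0.1077, B=-0.4824, C=(l²−L²−A²−y'²−z²)/(2L)=-0.0225
  √(A²+B²)=0.4943;  θ1 = -1.7905+1.6164 ≈ -0.1741
rotate P by −φ2: (-0.0918, -0.1868, -0.4824)
  e−x'=0.1918;  (l²−L²−(e−x')²−y'²−z²)/2L = -0.3220
  θ2 = atan2(B,A) + arccos(C/0.5191) = 1.0476
rotate P by −φ3: (-0.1159, 0.1729, -0.4824)
  e−x'=0.2159;  (l²−L²−(e−x')²−y'²−z²)/2L = -0.3461
  γ=atan2(-0.4824,0.2159)=-1.1500;  ψ=arccos(-0.6549)=2.2848;  θ3=γ+ψ≈1.1348

θ₁ = -0.1741, θ₂ = 1.0476, θ₃ = 1.1348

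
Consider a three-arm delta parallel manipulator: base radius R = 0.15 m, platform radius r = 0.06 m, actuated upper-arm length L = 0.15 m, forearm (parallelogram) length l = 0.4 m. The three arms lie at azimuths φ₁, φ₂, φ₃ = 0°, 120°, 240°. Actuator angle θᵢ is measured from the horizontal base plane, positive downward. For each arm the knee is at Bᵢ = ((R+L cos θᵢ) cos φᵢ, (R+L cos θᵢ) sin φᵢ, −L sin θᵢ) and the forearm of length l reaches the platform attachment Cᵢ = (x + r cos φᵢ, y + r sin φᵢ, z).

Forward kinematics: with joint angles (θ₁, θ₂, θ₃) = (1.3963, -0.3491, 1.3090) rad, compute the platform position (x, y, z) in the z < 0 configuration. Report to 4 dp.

O1 = (0.1160·cos0.0°, 0.1160·sin0.0°, -0.1477) = (0.1160, 0.0000, -0.1477)
φ2=120.0°: virtual centre (-0.1155, 0.2000, 0.0513), radius l
φ3=240.0°: virtual centre (-0.0644, -0.1116, -0.1449), radius l
subtract pairs → two planes through P
linear system: -0.4630x+0.4000y = 0.0207−0.3981z; -0.3609x+-0.2231y = 0.0023−0.0057z
det = 0.2477;  x = -0.0223+0.3677z,  y = 0.0258+-0.5694z
sphere 1 gives Az²+Bz+C=0 with A=1.4595, B=0.1642, C=-0.1184;  B²−4AC=0.7179;  roots -0.3465, 0.2340;  negative root z = -0.3465
x = -0.1498, y = 0.2232

(-0.1498, 0.2232, -0.3465)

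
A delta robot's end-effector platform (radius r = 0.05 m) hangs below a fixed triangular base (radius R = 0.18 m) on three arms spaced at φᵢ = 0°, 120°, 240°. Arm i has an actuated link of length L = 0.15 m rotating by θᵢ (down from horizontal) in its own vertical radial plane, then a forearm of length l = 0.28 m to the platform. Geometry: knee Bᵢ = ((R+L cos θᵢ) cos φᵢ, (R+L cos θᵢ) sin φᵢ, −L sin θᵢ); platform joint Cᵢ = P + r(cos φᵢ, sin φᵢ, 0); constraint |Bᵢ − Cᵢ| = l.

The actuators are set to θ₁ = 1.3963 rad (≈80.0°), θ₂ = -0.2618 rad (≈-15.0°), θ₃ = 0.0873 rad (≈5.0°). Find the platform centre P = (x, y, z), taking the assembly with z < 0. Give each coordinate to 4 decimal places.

φ1=0.0°: virtual centre (0.1560, 0.0000, -0.1477), radius l
φ2=120.0°: virtual centre (-0.1374, 0.2381, 0.0388), radius l
S3 = (0.2794·cos240.0°, 0.2794·sin240.0°, -0.0131) = (-0.1397, -0.2420, -0.0131)
subtract pairs → two planes through P
[-0.5870 0.4761 0.3731]·P = 0.0309;  [-0.5915 -0.4840 0.2693]·P = 0.0321
Cramer: x(z) = -0.0534+0.5458z;  y(z) = -0.0010-0.1107z
into |P−S₁|² = l²: 1.3102z² + 0.0670z + -0.0127 = 0;  Δ = 0.0710;  z = -0.1273 or 0.0761 → z<0 root = -0.1273
x = -0.1229, y = 0.0131

(-0.1229, 0.0131, -0.1273)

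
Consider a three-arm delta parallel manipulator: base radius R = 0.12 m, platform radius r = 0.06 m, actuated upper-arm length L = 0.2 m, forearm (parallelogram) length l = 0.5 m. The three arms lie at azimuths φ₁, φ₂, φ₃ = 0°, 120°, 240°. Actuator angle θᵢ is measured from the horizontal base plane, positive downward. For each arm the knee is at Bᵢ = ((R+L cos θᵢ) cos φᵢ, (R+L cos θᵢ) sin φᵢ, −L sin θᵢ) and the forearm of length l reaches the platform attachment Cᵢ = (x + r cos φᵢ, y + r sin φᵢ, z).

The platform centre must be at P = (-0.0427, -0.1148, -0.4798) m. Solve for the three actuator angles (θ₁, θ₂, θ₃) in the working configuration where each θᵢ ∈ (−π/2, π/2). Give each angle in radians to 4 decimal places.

θ₁ = 0.4366, θ₂ = 0.5238, θ₃ = 0.0001

arm 1 (φ=0.0°): x'=-0.0427, y'=-0.1148
  A=0.1027, B=-0.4798, C=(l²−L²−A²−y'²−z²)/(2L)=-0.1098
  γ=atan2(-0.4798,0.1027)=-1.3599;  ψ=arccos(-0.2238)=1.7966;  θ1=γ+ψ≈0.4366
rotate P by −φ2: (-0.0781, 0.0944, -0.4798)
  A cos θ + B sin θ = C:  0.1381·cos θ + -0.4798·sin θ = -0.1204
  γ=atan2(-0.4798,0.1381)=-1.2906;  ψ=arccos(-0.2412)=1.8144;  θ2=γ+ψ≈0.5238
arm 3 (φ=240.0°): x'=0.1208, y'=0.0204
  A=-0.0608, B=-0.4798, C=(l²−L²−A²−y'²−z²)/(2L)=-0.0608
  θ3 = atan2(B,A) + arccos(C/0.4836) = 0.0001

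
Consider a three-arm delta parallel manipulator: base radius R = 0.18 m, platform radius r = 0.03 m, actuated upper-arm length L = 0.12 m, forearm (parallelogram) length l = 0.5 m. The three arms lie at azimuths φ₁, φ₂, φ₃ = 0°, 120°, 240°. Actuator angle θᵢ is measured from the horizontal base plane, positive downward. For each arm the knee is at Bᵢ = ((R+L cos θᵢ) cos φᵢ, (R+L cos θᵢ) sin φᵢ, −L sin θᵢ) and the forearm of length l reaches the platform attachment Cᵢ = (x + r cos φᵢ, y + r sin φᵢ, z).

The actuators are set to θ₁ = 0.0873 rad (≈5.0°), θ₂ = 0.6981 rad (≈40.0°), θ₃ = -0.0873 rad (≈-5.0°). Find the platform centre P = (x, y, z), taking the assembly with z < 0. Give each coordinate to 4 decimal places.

(0.0335, -0.0975, -0.4403)

φ1=0.0°: virtual centre (0.2695, 0.0000, -0.0105), radius l
arm 2 at φ=120.0°: e+L cos θ2 = 0.2419;  O2 = (-0.1210, 0.2095, -0.0771)
φ3=240.0°: virtual centre (-0.1348, -0.2334, 0.0105), radius l
eliminate P² terms by subtracting sphere 1 from 2 and 3
linear system: -0.7810x+0.4190y = -0.0083−-0.1333z; -0.8086x+-0.4669y = 0.0000−0.0419z
det = 0.7035;  x = 0.0055+-0.0636z,  y = -0.0095+0.1997z
sphere 1 gives Az²+Bz+C=0 with A=1.0439, B=0.0507, C=-0.1801;  B²−4AC=0.7545;  roots -0.4403, 0.3918;  negative root z = -0.4403
x = 0.0335, y = -0.0975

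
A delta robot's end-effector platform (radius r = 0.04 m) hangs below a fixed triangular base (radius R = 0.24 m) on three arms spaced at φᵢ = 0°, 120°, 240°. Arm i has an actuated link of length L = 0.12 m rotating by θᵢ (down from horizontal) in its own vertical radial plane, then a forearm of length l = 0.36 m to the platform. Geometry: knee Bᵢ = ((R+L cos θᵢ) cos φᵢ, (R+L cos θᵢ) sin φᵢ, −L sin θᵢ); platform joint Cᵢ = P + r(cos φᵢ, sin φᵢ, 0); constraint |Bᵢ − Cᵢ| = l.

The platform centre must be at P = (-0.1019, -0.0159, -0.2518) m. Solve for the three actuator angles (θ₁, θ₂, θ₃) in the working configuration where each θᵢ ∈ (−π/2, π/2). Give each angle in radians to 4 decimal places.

θ₁ = 1.3088, θ₂ = 0.3493, θ₃ = 0.0877

arm 1 (φ=0.0°): x'=-0.1019, y'=-0.0159
  A=0.3019, B=-0.2518, C=(l²−L²−A²−y'²−z²)/(2L)=-0.1650
  √(A²+B²)=0.3931;  θ1 = -0.6952+2.0039 ≈ 1.3088
arm 2 (φ=120.0°): x'=0.0372, y'=0.0962
  A cos θ + B sin θ = C:  0.1628·cos θ + -0.2518·sin θ = 0.0668
  √(A²+B²)=0.2999;  θ2 = -0.9968+1.3461 ≈ 0.3493
arm 3 (φ=240.0°): x'=0.0647, y'=-0.0803
  A=0.1353, B=-0.2518, C=(l²−L²−A²−y'²−z²)/(2L)=0.1127
  √(A²+B²)=0.2858;  θ3 = -1.0778+1.1655 ≈ 0.0877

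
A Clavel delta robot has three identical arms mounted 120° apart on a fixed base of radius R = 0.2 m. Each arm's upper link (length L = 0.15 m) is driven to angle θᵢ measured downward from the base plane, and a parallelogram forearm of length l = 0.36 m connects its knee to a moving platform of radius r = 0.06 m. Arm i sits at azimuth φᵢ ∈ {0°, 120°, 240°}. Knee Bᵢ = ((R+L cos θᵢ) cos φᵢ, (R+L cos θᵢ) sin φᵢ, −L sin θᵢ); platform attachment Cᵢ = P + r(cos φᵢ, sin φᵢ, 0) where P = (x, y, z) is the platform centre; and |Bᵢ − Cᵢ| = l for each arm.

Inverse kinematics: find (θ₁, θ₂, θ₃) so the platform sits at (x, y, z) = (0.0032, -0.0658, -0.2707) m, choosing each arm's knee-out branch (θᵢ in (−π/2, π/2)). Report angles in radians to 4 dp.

θ₁ = 0.3492, θ₂ = 0.6977, θ₃ = -0.0001

arm 1 (φ=0.0°): x'=0.0032, y'=-0.0658
  A cos θ + B sin θ = C:  0.1368·cos θ + -0.2707·sin θ = 0.0359
  γ=atan2(-0.2707,0.1368)=-1.1029;  ψ=arccos(0.1184)=1.4521;  θ1=γ+ψ≈0.3492
φ2=120.0° → target in arm frame (-0.0586, 0.0301)
  A=0.1986, B=-0.2707, C=(l²−L²−A²−y'²−z²)/(2L)=-0.0217
  θ2 = atan2(B,A) + arccos(C/0.3357) = 0.6977
rotate P by −φ3: (0.0554, 0.0357, -0.2707)
  A cos θ + B sin θ = C:  0.0846·cos θ + -0.2707·sin θ = 0.0846
  γ=atan2(-0.2707,0.0846)=-1.2678;  ψ=arccos(0.2984)=1.2678;  θ3=γ+ψ≈-0.0001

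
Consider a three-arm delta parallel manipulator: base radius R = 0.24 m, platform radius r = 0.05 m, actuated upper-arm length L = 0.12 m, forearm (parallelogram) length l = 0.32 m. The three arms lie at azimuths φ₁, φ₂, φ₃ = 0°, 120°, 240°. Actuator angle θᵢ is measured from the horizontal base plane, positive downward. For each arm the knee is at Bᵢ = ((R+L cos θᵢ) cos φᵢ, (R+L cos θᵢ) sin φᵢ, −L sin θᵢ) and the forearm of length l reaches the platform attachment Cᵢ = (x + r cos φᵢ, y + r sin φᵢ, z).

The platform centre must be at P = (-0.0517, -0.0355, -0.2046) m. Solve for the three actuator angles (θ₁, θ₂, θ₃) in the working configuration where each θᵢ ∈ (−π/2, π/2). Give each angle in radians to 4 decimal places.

θ₁ = 1.0475, θ₂ = 0.6985, θ₃ = 0.0874

arm 1 (φ=0.0°): x'=-0.0517, y'=-0.0355
  A=0.2417, B=-0.2046, C=(l²−L²−A²−y'²−z²)/(2L)=-0.0564
  θ1 = atan2(B,A) + arccos(C/0.3167) = 1.0475
φ2=120.0° → target in arm frame (-0.0049, 0.0625)
  e−x'=0.1949;  (l²−L²−(e−x')²−y'²−z²)/2L = 0.0177
  θ2 = atan2(B,A) + arccos(C/0.2826) = 0.6985
rotate P by −φ3: (0.0566, -0.0270, -0.2046)
  A cos θ + B sin θ = C:  0.1334·cos θ + -0.2046·sin θ = 0.1150
  θ3 = atan2(B,A) + arccos(C/0.2443) = 0.0874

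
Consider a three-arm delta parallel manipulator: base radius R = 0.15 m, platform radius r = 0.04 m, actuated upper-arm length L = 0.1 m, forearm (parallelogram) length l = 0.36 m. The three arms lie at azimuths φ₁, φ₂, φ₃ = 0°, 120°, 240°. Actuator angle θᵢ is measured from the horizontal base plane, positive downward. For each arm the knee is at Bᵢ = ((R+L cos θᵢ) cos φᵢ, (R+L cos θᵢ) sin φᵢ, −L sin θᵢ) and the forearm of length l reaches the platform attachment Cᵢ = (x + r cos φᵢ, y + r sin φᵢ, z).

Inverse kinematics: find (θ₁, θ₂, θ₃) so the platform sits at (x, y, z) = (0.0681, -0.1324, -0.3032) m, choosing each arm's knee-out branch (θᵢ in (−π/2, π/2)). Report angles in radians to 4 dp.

arm 1 (φ=0.0°): x'=0.0681, y'=-0.1324
  A=0.0419, B=-0.3032, C=(l²−L²−A²−y'²−z²)/(2L)=0.0419
  γ=atan2(-0.3032,0.0419)=-1.4335;  ψ=arccos(0.1370)=1.4334;  θ1=γ+ψ≈-0.0001
arm 2 (φ=120.0°): x'=-0.1487, y'=0.0072
  e−x'=0.2587;  (l²−L²−(e−x')²−y'²−z²)/2L = -0.1966
  √(A²+B²)=0.3986;  θ2 = -0.8644+2.0865 ≈ 1.2221
rotate P by −φ3: (0.0806, 0.1252, -0.3032)
  e−x'=0.0294;  (l²−L²−(e−x')²−y'²−z²)/2L = 0.0557
  √(A²+B²)=0.3046;  θ3 = -1.4742+1.3870 ≈ -0.0872

θ₁ = -0.0001, θ₂ = 1.2221, θ₃ = -0.0872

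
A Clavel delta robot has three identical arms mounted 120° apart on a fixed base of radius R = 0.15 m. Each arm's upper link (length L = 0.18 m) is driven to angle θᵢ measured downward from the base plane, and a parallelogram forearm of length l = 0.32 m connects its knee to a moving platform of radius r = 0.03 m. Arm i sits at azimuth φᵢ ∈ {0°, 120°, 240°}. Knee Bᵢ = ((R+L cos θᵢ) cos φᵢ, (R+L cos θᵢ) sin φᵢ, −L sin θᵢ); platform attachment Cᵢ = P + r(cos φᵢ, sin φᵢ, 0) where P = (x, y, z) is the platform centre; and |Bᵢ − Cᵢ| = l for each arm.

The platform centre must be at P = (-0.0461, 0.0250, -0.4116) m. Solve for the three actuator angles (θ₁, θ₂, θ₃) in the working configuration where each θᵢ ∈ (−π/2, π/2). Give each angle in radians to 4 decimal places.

θ₁ = 1.3088, θ₂ = 0.9600, θ₃ = 1.1343

φ1=0.0° → target in arm frame (-0.0461, 0.0250)
  e−x'=0.1661;  (l²−L²−(e−x')²−y'²−z²)/2L = -0.3545
  √(A²+B²)=0.4439;  θ1 = -1.1872+2.4960 ≈ 1.3088
arm 2 (φ=120.0°): x'=0.0447, y'=0.0274
  e−x'=0.0753;  (l²−L²−(e−x')²−y'²−z²)/2L = -0.2940
  θ2 = atan2(B,A) + arccos(C/0.4184) = 0.9600
arm 3 (φ=240.0°): x'=0.0014, y'=-0.0524
  e−x'=0.1186;  (l²−L²−(e−x')²−y'²−z²)/2L = -0.3229
  θ3 = atan2(B,A) + arccos(C/0.4283) = 1.1343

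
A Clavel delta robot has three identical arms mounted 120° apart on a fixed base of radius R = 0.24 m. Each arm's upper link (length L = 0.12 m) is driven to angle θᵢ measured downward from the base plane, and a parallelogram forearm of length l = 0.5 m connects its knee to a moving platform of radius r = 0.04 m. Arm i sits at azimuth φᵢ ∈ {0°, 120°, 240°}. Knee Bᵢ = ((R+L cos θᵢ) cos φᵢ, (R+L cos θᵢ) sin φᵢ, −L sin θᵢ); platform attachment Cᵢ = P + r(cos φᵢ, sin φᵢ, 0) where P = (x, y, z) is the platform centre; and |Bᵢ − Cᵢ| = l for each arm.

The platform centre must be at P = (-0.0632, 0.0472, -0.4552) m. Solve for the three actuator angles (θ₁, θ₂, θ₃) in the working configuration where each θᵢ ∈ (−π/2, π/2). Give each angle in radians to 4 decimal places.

θ₁ = 0.8729, θ₂ = 0.1746, θ₃ = 0.6110

rotate P by −φ1: (-0.0632, 0.0472, -0.4552)
  e−x'=0.2632;  (l²−L²−(e−x')²−y'²−z²)/2L = -0.1796
  γ=atan2(-0.4552,0.2632)=-1.0466;  ψ=arccos(-0.3416)=1.9194;  θ1=γ+ψ≈0.8729
rotate P by −φ2: (0.0725, 0.0311, -0.4552)
  A=0.1275, B=-0.4552, C=(l²−L²−A²−y'²−z²)/(2L)=0.0465
  θ2 = atan2(B,A) + arccos(C/0.4727) = 0.1746
φ3=240.0° → target in arm frame (-0.0093, -0.0783)
  A cos θ + B sin θ = C:  0.2093·cos θ + -0.4552·sin θ = -0.0897
  √(A²+B²)=0.5010;  θ3 = -1.1399+1.7509 ≈ 0.6110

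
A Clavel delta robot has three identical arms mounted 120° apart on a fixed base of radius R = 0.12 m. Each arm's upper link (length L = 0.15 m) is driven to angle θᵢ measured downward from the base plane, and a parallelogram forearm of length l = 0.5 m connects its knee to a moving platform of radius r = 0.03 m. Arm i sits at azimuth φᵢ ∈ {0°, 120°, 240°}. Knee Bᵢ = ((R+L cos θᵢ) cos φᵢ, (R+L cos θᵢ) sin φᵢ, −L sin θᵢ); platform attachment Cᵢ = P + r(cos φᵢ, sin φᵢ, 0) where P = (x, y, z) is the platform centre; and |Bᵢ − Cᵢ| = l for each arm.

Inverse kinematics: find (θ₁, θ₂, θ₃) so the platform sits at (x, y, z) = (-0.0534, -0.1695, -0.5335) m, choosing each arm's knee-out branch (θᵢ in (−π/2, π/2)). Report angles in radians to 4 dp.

arm 1 (φ=0.0°): x'=-0.0534, y'=-0.1695
  A=0.1434, B=-0.5335, C=(l²−L²−A²−y'²−z²)/(2L)=-0.3547
  √(A²+B²)=0.5524;  θ1 = -1.3082+2.2680 ≈ 0.9598
rotate P by −φ2: (-0.1201, 0.1310, -0.5335)
  e−x'=0.2101;  (l²−L²−(e−x')²−y'²−z²)/2L = -0.3947
  θ2 = atan2(B,A) + arccos(C/0.5734) = 1.1345
φ3=240.0° → target in arm frame (0.1735, 0.0385)
  A=-0.0835, B=-0.5335, C=(l²−L²−A²−y'²−z²)/(2L)=-0.2186
  θ3 = atan2(B,A) + arccos(C/0.5400) = 0.2615

θ₁ = 0.9598, θ₂ = 1.1345, θ₃ = 0.2615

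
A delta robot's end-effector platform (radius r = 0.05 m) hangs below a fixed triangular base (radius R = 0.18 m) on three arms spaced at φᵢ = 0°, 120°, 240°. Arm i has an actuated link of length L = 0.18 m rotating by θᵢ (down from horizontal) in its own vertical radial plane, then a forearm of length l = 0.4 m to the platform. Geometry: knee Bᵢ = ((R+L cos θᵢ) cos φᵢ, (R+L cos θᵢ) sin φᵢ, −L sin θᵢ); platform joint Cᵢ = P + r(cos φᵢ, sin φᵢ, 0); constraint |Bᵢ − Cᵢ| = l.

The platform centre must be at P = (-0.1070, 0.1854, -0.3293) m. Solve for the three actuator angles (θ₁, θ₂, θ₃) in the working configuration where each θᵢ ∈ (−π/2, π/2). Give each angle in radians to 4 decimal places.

arm 1 (φ=0.0°): x'=-0.1070, y'=0.1854
  e−x'=0.2370;  (l²−L²−(e−x')²−y'²−z²)/2L = -0.1983
  γ=atan2(-0.3293,0.2370)=-0.9470;  ψ=arccos(-0.4887)=2.0814;  θ1=γ+ψ≈1.1344
φ2=120.0° → target in arm frame (0.2141, 0.0000)
  A=-0.0841, B=-0.3293, C=(l²−L²−A²−y'²−z²)/(2L)=0.0336
  γ=atan2(-0.3293,-0.0841)=-1.8207;  ψ=arccos(0.0989)=1.4718;  θ2=γ+ψ≈-0.3490
arm 3 (φ=240.0°): x'=-0.1071, y'=-0.1854
  A=0.2371, B=-0.3293, C=(l²−L²−A²−y'²−z²)/(2L)=-0.1983
  θ3 = atan2(B,A) + arccos(C/0.4058) = 1.1346

θ₁ = 1.1344, θ₂ = -0.3490, θ₃ = 1.1346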